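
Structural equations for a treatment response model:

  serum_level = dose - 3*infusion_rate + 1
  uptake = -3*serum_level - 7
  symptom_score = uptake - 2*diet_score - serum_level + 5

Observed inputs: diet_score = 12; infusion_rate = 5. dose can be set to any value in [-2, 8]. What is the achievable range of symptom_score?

Substituting into the serum_level equation gives serum_level = dose - 14.
So uptake = -3*dose + 35.
Substituting into the symptom_score equation gives symptom_score = -4*dose + 30.
Linear in dose, so extremes are at the endpoints: dose = -2 gives symptom_score = 38; dose = 8 gives symptom_score = -2.

-2 to 38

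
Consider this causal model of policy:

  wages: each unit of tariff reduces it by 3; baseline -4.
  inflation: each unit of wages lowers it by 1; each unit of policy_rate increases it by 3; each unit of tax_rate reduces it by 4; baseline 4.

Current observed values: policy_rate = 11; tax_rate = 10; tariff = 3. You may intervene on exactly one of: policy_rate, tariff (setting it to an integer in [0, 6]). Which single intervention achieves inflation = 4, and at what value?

set tariff = 1

Intervening on policy_rate: inflation = 3*policy_rate - 23. Reaching 4 requires policy_rate = 9, outside [0, 6].
Intervening on tariff: with other inputs at their observed values, inflation = 3*tariff + 1. Solving for 4 gives tariff = 1, within [0, 6].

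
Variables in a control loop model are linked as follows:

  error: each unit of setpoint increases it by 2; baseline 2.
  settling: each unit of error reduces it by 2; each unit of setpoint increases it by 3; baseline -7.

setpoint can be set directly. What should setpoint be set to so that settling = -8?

setpoint = -3

Substituting into the settling equation gives settling = -setpoint - 11.
Solve -setpoint - 11 = -8: setpoint = (-8 + 11) / -1 = -3.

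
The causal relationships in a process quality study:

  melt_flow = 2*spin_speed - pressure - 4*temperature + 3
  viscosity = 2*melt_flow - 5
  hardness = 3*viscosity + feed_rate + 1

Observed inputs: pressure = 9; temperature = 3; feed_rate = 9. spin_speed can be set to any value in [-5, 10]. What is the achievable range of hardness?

Substituting into the melt_flow equation gives melt_flow = 2*spin_speed - 18.
So viscosity = 4*spin_speed - 41.
Substituting into the hardness equation gives hardness = 12*spin_speed - 113.
Linear in spin_speed, so extremes are at the endpoints: spin_speed = -5 gives hardness = -173; spin_speed = 10 gives hardness = 7.

-173 to 7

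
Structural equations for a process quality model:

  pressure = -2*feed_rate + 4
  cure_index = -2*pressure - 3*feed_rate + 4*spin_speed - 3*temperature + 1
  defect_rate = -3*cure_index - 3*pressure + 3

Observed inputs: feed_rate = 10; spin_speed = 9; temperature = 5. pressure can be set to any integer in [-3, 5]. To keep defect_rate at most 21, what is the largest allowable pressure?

Intervening on pressure fixes its value directly, overriding its dependence on feed_rate.
Substituting into the cure_index equation gives cure_index = -2*pressure - 8.
Substituting into the defect_rate equation gives defect_rate = 3*pressure + 27.
Require 3*pressure + 27 ≤ 21, so pressure ≤ -2.
The largest integer in [-3, 5] satisfying this is -2.

pressure = -2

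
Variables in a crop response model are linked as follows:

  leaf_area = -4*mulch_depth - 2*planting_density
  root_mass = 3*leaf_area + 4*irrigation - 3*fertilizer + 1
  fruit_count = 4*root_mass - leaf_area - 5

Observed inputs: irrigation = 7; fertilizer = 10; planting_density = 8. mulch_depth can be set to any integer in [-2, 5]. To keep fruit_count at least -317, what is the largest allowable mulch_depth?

mulch_depth = 3

Substituting into the leaf_area equation gives leaf_area = -4*mulch_depth - 16.
This gives root_mass = -12*mulch_depth - 49.
So fruit_count = -44*mulch_depth - 185.
Require -44*mulch_depth - 185 ≥ -317, so mulch_depth ≤ 3.
The largest integer in [-2, 5] satisfying this is 3.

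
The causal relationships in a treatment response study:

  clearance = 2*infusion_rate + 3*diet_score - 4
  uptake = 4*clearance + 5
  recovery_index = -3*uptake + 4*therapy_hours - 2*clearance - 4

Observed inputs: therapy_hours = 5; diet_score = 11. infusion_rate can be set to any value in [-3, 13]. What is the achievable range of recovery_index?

-769 to -321

Substituting into the clearance equation gives clearance = 2*infusion_rate + 29.
This gives uptake = 8*infusion_rate + 121.
Substituting into the recovery_index equation gives recovery_index = -28*infusion_rate - 405.
Linear in infusion_rate, so extremes are at the endpoints: infusion_rate = -3 gives recovery_index = -321; infusion_rate = 13 gives recovery_index = -769.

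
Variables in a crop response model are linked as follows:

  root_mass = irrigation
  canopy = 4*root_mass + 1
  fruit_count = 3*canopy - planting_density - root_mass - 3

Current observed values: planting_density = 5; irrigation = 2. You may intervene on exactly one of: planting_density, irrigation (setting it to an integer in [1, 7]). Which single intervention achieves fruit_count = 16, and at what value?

set planting_density = 6

Intervening on planting_density: with other inputs at their observed values, fruit_count = -planting_density + 22. Solving for 16 gives planting_density = 6, within [1, 7].
Intervening on irrigation: fruit_count = 11*irrigation - 5. Reaching 16 requires irrigation = 21/11, not an integer.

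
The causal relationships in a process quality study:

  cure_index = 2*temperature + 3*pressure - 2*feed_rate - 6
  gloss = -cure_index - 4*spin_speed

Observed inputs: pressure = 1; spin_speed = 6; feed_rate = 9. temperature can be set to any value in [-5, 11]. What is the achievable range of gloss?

-25 to 7

Substituting into the cure_index equation gives cure_index = 2*temperature - 21.
This gives gloss = -2*temperature - 3.
Linear in temperature, so extremes are at the endpoints: temperature = -5 gives gloss = 7; temperature = 11 gives gloss = -25.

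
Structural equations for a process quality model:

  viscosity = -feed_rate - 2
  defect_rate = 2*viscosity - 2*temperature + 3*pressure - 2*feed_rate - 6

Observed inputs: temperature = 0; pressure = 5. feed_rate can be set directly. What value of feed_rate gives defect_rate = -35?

feed_rate = 10

Substituting into the defect_rate equation gives defect_rate = -4*feed_rate + 5.
Solve -4*feed_rate + 5 = -35: feed_rate = (-35 - 5) / -4 = 10.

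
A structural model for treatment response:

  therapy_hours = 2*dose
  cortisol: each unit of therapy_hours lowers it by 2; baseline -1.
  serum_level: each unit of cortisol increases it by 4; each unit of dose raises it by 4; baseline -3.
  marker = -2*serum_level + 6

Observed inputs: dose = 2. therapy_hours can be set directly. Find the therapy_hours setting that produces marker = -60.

Intervening on therapy_hours fixes its value directly, overriding its dependence on dose.
Substituting into the serum_level equation gives serum_level = -8*therapy_hours + 1.
Substituting into the marker equation gives marker = 16*therapy_hours + 4.
Solve 16*therapy_hours + 4 = -60: therapy_hours = (-60 - 4) / 16 = -4.

therapy_hours = -4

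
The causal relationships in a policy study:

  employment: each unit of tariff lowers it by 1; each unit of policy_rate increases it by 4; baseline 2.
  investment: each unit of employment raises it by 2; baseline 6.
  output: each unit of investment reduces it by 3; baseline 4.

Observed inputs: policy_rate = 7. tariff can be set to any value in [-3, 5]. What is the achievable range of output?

-212 to -164

Substituting into the employment equation gives employment = -tariff + 30.
investment becomes -2*tariff + 66.
Substituting into the output equation gives output = 6*tariff - 194.
Linear in tariff, so extremes are at the endpoints: tariff = -3 gives output = -212; tariff = 5 gives output = -164.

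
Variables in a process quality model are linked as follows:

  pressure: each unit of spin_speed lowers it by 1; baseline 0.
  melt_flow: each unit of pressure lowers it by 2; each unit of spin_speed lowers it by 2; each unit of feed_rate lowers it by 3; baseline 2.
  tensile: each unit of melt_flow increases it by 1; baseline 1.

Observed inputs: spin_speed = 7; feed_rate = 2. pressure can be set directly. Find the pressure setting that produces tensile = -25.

pressure = 4

Intervening on pressure fixes its value directly, overriding its dependence on spin_speed.
Substituting into the melt_flow equation gives melt_flow = -2*pressure - 18.
Substituting into the tensile equation gives tensile = -2*pressure - 17.
Solve -2*pressure - 17 = -25: pressure = (-25 + 17) / -2 = 4.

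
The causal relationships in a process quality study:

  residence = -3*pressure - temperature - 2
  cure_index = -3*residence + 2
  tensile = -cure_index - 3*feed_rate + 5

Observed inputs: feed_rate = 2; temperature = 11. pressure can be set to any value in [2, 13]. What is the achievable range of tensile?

Substituting into the residence equation gives residence = -3*pressure - 13.
cure_index becomes 9*pressure + 41.
Substituting into the tensile equation gives tensile = -9*pressure - 42.
Linear in pressure, so extremes are at the endpoints: pressure = 2 gives tensile = -60; pressure = 13 gives tensile = -159.

-159 to -60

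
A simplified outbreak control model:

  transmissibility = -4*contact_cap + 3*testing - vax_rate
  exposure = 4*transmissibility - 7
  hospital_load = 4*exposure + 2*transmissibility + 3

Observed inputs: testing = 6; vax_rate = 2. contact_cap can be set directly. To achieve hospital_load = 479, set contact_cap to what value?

Substituting into the transmissibility equation gives transmissibility = -4*contact_cap + 16.
Substituting into the exposure equation gives exposure = -16*contact_cap + 57.
So hospital_load = -72*contact_cap + 263.
Solve -72*contact_cap + 263 = 479: contact_cap = (479 - 263) / -72 = -3.

contact_cap = -3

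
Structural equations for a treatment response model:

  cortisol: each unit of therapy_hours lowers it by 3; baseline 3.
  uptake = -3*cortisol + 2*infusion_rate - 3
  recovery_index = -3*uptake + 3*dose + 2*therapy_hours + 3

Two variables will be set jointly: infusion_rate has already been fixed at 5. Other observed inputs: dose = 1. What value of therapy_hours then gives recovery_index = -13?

With infusion_rate held at 5:
Substituting into the uptake equation gives uptake = 9*therapy_hours - 2.
Substituting into the recovery_index equation gives recovery_index = -25*therapy_hours + 12.
Solve -25*therapy_hours + 12 = -13: therapy_hours = (-13 - 12) / -25 = 1.

therapy_hours = 1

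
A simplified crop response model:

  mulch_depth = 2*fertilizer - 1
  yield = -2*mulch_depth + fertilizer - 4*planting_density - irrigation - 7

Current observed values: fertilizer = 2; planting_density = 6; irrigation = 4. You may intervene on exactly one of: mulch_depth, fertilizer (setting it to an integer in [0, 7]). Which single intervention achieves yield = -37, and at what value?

Intervening on mulch_depth: with other inputs at their observed values, yield = -2*mulch_depth - 33. Solving for -37 gives mulch_depth = 2, within [0, 7].
Intervening on fertilizer: yield = -3*fertilizer - 33. Reaching -37 requires fertilizer = 4/3, not an integer.

set mulch_depth = 2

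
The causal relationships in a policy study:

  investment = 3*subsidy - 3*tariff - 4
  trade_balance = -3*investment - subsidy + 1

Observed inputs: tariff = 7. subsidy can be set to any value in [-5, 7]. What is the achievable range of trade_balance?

Substituting into the investment equation gives investment = 3*subsidy - 25.
Substituting into the trade_balance equation gives trade_balance = -10*subsidy + 76.
Linear in subsidy, so extremes are at the endpoints: subsidy = -5 gives trade_balance = 126; subsidy = 7 gives trade_balance = 6.

6 to 126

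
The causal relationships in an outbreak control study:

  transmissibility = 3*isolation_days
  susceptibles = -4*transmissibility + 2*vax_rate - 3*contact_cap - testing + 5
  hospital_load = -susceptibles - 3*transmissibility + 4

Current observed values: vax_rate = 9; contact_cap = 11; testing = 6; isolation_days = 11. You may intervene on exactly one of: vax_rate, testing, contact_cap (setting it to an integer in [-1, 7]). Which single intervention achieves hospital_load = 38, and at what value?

set contact_cap = 6

Intervening on vax_rate: hospital_load = -2*vax_rate + 71. Reaching 38 requires vax_rate = 33/2, not an integer.
Intervening on testing: hospital_load = testing + 47. Reaching 38 requires testing = -9, outside [-1, 7].
Intervening on contact_cap: with other inputs at their observed values, hospital_load = 3*contact_cap + 20. Solving for 38 gives contact_cap = 6, within [-1, 7].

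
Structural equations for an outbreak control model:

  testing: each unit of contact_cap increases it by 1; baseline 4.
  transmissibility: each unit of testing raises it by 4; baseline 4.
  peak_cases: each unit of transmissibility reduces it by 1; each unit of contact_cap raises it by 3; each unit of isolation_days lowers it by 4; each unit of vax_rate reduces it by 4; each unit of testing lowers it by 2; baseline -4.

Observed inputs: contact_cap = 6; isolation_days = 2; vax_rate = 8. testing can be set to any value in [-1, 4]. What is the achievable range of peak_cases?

Intervening on testing fixes its value directly, overriding its dependence on contact_cap.
Substituting into the peak_cases equation gives peak_cases = -6*testing - 30.
Linear in testing, so extremes are at the endpoints: testing = -1 gives peak_cases = -24; testing = 4 gives peak_cases = -54.

-54 to -24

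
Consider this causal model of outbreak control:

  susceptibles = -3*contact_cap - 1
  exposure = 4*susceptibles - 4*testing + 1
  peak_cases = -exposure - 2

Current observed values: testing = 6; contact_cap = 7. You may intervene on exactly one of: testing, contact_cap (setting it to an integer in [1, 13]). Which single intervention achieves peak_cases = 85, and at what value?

Intervening on testing: peak_cases = 4*testing + 85. Reaching 85 requires testing = 0, outside [1, 13].
Intervening on contact_cap: with other inputs at their observed values, peak_cases = 12*contact_cap + 25. Solving for 85 gives contact_cap = 5, within [1, 13].

set contact_cap = 5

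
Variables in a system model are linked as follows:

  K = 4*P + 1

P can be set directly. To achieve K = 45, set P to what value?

Solve 4*P + 1 = 45: P = (45 - 1) / 4 = 11.

P = 11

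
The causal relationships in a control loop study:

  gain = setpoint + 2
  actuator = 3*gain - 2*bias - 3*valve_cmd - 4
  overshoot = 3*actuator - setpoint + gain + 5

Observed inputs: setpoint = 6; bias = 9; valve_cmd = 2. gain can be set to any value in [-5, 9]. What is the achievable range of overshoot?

Intervening on gain fixes its value directly, overriding its dependence on setpoint.
Substituting into the actuator equation gives actuator = 3*gain - 28.
overshoot becomes 10*gain - 85.
Linear in gain, so extremes are at the endpoints: gain = -5 gives overshoot = -135; gain = 9 gives overshoot = 5.

-135 to 5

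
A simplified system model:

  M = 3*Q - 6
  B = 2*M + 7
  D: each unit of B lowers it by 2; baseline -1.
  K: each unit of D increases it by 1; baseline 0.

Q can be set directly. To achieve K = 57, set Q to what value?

Q = -4

Substituting into the B equation gives B = 6*Q - 5.
Substituting into the D equation gives D = -12*Q + 9.
This gives K = -12*Q + 9.
Solve -12*Q + 9 = 57: Q = (57 - 9) / -12 = -4.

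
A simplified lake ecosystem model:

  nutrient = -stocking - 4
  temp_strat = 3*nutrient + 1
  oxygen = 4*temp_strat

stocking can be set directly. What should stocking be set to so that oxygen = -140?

Substituting into the temp_strat equation gives temp_strat = -3*stocking - 11.
So oxygen = -12*stocking - 44.
Solve -12*stocking - 44 = -140: stocking = (-140 + 44) / -12 = 8.

stocking = 8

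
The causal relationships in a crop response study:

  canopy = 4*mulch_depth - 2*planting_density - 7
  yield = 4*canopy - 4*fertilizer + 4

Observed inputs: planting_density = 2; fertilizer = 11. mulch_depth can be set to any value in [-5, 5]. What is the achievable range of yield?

-164 to -4

Substituting into the canopy equation gives canopy = 4*mulch_depth - 11.
Substituting into the yield equation gives yield = 16*mulch_depth - 84.
Linear in mulch_depth, so extremes are at the endpoints: mulch_depth = -5 gives yield = -164; mulch_depth = 5 gives yield = -4.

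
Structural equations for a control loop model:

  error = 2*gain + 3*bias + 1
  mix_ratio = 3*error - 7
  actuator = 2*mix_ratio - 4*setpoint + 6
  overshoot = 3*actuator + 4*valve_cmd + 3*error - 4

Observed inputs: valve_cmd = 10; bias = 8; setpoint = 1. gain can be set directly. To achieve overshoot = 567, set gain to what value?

Substituting into the error equation gives error = 2*gain + 25.
This gives mix_ratio = 6*gain + 68.
Substituting into the actuator equation gives actuator = 12*gain + 138.
This gives overshoot = 42*gain + 525.
Solve 42*gain + 525 = 567: gain = (567 - 525) / 42 = 1.

gain = 1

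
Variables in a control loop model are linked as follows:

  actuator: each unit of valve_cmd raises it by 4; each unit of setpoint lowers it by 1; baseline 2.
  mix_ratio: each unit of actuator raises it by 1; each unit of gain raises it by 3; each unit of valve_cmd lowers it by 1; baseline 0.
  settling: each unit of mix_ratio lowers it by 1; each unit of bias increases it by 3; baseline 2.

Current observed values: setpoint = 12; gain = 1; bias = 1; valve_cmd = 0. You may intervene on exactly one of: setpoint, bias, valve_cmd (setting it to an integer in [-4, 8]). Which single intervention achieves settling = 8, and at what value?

Intervening on setpoint: with other inputs at their observed values, settling = setpoint. Solving for 8 gives setpoint = 8, within [-4, 8].
Intervening on bias: settling = 3*bias + 9. Reaching 8 requires bias = -1/3, not an integer.
Intervening on valve_cmd: settling = -3*valve_cmd + 12. Reaching 8 requires valve_cmd = 4/3, not an integer.

set setpoint = 8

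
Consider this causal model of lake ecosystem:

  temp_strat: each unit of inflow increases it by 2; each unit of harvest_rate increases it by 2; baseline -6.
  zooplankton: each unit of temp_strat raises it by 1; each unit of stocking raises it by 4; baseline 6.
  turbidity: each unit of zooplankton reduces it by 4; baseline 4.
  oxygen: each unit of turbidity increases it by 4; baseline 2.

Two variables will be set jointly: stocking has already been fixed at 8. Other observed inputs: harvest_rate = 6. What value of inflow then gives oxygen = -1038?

With stocking held at 8:
Substituting into the temp_strat equation gives temp_strat = 2*inflow + 6.
zooplankton becomes 2*inflow + 44.
Substituting into the turbidity equation gives turbidity = -8*inflow - 172.
oxygen becomes -32*inflow - 686.
Solve -32*inflow - 686 = -1038: inflow = (-1038 + 686) / -32 = 11.

inflow = 11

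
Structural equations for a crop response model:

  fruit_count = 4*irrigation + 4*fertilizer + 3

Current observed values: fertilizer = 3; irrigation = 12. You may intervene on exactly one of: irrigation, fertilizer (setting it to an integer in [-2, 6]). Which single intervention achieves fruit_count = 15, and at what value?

set irrigation = 0

Intervening on irrigation: with other inputs at their observed values, fruit_count = 4*irrigation + 15. Solving for 15 gives irrigation = 0, within [-2, 6].
Intervening on fertilizer: fruit_count = 4*fertilizer + 51. Reaching 15 requires fertilizer = -9, outside [-2, 6].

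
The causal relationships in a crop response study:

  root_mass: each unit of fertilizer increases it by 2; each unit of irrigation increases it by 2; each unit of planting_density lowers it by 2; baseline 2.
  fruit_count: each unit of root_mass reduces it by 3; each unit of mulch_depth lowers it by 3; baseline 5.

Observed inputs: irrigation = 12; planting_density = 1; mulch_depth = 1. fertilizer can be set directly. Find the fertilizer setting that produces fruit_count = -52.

fertilizer = -3

Substituting into the root_mass equation gives root_mass = 2*fertilizer + 24.
This gives fruit_count = -6*fertilizer - 70.
Solve -6*fertilizer - 70 = -52: fertilizer = (-52 + 70) / -6 = -3.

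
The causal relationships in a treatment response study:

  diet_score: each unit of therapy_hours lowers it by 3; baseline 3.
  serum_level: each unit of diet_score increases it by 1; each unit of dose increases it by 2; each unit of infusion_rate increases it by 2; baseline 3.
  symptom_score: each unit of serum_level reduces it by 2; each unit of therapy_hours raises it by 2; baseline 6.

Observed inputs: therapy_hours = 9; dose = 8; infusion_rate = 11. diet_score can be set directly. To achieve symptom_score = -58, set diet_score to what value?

diet_score = 0

Intervening on diet_score fixes its value directly, overriding its dependence on therapy_hours.
Substituting into the serum_level equation gives serum_level = diet_score + 41.
Substituting into the symptom_score equation gives symptom_score = -2*diet_score - 58.
Solve -2*diet_score - 58 = -58: diet_score = (-58 + 58) / -2 = 0.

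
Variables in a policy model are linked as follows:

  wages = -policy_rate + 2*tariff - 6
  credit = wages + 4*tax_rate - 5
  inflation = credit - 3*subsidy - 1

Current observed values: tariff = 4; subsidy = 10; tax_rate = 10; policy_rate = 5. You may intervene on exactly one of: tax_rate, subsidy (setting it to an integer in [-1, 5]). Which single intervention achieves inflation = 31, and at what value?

Intervening on tax_rate: inflation = 4*tax_rate - 39. Reaching 31 requires tax_rate = 35/2, not an integer.
Intervening on subsidy: with other inputs at their observed values, inflation = -3*subsidy + 31. Solving for 31 gives subsidy = 0, within [-1, 5].

set subsidy = 0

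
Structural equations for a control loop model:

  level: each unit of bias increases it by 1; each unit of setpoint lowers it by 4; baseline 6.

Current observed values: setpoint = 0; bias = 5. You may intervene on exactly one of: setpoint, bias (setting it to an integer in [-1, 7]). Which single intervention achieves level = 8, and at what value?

set bias = 2

Intervening on setpoint: level = -4*setpoint + 11. Reaching 8 requires setpoint = 3/4, not an integer.
Intervening on bias: with other inputs at their observed values, level = bias + 6. Solving for 8 gives bias = 2, within [-1, 7].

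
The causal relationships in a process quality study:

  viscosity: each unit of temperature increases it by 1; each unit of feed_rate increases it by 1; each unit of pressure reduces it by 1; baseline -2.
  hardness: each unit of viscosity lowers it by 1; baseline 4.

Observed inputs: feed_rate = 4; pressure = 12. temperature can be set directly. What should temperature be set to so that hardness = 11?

temperature = 3

Substituting into the viscosity equation gives viscosity = temperature - 10.
So hardness = -temperature + 14.
Solve -temperature + 14 = 11: temperature = (11 - 14) / -1 = 3.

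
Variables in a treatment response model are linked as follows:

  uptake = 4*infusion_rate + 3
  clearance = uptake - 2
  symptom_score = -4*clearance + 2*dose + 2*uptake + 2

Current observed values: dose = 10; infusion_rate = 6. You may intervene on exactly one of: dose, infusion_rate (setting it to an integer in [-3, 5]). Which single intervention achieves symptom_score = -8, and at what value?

Intervening on dose: symptom_score = 2*dose - 44. Reaching -8 requires dose = 18, outside [-3, 5].
Intervening on infusion_rate: with other inputs at their observed values, symptom_score = -8*infusion_rate + 24. Solving for -8 gives infusion_rate = 4, within [-3, 5].

set infusion_rate = 4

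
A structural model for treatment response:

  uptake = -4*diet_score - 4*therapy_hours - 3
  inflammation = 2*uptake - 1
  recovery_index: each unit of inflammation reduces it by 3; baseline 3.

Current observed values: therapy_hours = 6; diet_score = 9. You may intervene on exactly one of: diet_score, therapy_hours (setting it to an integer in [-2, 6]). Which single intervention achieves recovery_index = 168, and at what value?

set diet_score = 0

Intervening on diet_score: with other inputs at their observed values, recovery_index = 24*diet_score + 168. Solving for 168 gives diet_score = 0, within [-2, 6].
Intervening on therapy_hours: recovery_index = 24*therapy_hours + 240. Reaching 168 requires therapy_hours = -3, outside [-2, 6].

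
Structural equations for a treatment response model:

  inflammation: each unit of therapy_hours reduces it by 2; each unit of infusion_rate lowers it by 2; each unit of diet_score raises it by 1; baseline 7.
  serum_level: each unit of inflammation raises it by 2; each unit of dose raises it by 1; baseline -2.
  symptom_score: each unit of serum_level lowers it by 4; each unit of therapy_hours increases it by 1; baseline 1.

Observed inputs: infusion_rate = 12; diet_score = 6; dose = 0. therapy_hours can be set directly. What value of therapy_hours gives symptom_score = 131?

Substituting into the inflammation equation gives inflammation = -2*therapy_hours - 11.
This gives serum_level = -4*therapy_hours - 24.
This gives symptom_score = 17*therapy_hours + 97.
Solve 17*therapy_hours + 97 = 131: therapy_hours = (131 - 97) / 17 = 2.

therapy_hours = 2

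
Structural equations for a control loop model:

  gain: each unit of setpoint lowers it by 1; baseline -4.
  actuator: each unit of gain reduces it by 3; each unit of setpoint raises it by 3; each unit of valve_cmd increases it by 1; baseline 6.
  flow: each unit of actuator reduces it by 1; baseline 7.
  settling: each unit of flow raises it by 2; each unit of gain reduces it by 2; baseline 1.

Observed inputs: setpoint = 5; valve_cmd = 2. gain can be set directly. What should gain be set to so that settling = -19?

Intervening on gain fixes its value directly, overriding its dependence on setpoint.
Substituting into the actuator equation gives actuator = -3*gain + 23.
Substituting into the flow equation gives flow = 3*gain - 16.
settling becomes 4*gain - 31.
Solve 4*gain - 31 = -19: gain = (-19 + 31) / 4 = 3.

gain = 3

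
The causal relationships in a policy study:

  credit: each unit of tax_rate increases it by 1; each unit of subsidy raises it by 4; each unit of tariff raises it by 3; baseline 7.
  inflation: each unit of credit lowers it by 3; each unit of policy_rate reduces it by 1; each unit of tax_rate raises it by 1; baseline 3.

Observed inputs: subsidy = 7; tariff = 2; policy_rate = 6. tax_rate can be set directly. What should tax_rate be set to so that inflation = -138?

Substituting into the credit equation gives credit = tax_rate + 41.
inflation becomes -2*tax_rate - 126.
Solve -2*tax_rate - 126 = -138: tax_rate = (-138 + 126) / -2 = 6.

tax_rate = 6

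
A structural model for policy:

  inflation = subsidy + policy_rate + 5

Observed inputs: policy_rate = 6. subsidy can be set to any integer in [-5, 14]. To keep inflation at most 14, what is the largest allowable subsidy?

Substituting into the inflation equation gives inflation = subsidy + 11.
Require subsidy + 11 ≤ 14, so subsidy ≤ 3.
The largest integer in [-5, 14] satisfying this is 3.

subsidy = 3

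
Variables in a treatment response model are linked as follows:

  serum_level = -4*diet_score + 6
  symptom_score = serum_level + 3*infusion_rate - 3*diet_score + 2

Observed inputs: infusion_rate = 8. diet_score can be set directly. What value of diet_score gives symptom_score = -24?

diet_score = 8

Substituting into the symptom_score equation gives symptom_score = -7*diet_score + 32.
Solve -7*diet_score + 32 = -24: diet_score = (-24 - 32) / -7 = 8.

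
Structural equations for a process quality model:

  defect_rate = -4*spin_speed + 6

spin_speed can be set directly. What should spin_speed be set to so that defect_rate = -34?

Solve -4*spin_speed + 6 = -34: spin_speed = (-34 - 6) / -4 = 10.

spin_speed = 10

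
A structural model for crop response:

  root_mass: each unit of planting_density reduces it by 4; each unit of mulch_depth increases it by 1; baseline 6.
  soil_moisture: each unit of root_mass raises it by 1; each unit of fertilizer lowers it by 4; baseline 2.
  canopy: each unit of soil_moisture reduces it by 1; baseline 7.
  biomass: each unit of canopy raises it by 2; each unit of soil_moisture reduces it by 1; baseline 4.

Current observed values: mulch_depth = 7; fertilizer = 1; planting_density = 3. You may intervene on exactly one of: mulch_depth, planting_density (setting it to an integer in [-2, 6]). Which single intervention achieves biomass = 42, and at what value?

set mulch_depth = 0

Intervening on mulch_depth: with other inputs at their observed values, biomass = -3*mulch_depth + 42. Solving for 42 gives mulch_depth = 0, within [-2, 6].
Intervening on planting_density: biomass = 12*planting_density - 15. Reaching 42 requires planting_density = 19/4, not an integer.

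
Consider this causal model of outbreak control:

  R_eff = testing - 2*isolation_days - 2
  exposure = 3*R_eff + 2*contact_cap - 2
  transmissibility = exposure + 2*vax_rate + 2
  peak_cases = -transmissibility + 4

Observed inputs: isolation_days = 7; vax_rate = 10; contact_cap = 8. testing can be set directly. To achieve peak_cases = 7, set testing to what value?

testing = 3

Substituting into the R_eff equation gives R_eff = testing - 16.
Substituting into the exposure equation gives exposure = 3*testing - 34.
This gives transmissibility = 3*testing - 12.
Substituting into the peak_cases equation gives peak_cases = -3*testing + 16.
Solve -3*testing + 16 = 7: testing = (7 - 16) / -3 = 3.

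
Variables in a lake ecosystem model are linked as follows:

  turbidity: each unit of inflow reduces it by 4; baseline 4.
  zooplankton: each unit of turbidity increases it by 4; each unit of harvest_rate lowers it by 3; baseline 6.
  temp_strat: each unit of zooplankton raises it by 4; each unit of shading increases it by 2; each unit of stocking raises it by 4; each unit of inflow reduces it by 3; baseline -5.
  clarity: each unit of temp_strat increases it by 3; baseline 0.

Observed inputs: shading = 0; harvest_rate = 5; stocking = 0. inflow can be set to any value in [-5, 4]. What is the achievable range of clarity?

-735 to 1074

Substituting into the zooplankton equation gives zooplankton = -16*inflow + 7.
temp_strat becomes -67*inflow + 23.
This gives clarity = -201*inflow + 69.
Linear in inflow, so extremes are at the endpoints: inflow = -5 gives clarity = 1074; inflow = 4 gives clarity = -735.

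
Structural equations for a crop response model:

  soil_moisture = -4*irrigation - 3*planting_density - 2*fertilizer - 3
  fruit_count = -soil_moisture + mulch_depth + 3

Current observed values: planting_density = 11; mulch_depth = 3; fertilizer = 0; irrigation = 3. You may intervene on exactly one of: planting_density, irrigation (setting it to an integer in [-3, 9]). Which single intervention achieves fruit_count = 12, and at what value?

set planting_density = -3

Intervening on planting_density: with other inputs at their observed values, fruit_count = 3*planting_density + 21. Solving for 12 gives planting_density = -3, within [-3, 9].
Intervening on irrigation: fruit_count = 4*irrigation + 42. Reaching 12 requires irrigation = -15/2, not an integer.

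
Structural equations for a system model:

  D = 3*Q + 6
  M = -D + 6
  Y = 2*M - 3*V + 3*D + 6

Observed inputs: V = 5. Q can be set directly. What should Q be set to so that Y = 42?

Q = 11

Substituting into the M equation gives M = -3*Q.
This gives Y = 3*Q + 9.
Solve 3*Q + 9 = 42: Q = (42 - 9) / 3 = 11.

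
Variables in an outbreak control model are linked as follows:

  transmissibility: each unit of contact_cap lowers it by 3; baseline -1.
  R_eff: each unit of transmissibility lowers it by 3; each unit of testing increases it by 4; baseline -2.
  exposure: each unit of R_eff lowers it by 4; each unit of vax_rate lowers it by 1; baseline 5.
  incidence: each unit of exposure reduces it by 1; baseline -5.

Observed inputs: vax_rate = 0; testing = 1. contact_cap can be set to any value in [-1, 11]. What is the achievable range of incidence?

-26 to 406

Substituting into the R_eff equation gives R_eff = 9*contact_cap + 5.
Substituting into the exposure equation gives exposure = -36*contact_cap - 15.
Substituting into the incidence equation gives incidence = 36*contact_cap + 10.
Linear in contact_cap, so extremes are at the endpoints: contact_cap = -1 gives incidence = -26; contact_cap = 11 gives incidence = 406.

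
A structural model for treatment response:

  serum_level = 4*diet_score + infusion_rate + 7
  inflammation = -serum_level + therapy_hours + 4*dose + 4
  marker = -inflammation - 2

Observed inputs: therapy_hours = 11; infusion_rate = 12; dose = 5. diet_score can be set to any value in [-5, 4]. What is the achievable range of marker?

Substituting into the serum_level equation gives serum_level = 4*diet_score + 19.
So inflammation = -4*diet_score + 16.
So marker = 4*diet_score - 18.
Linear in diet_score, so extremes are at the endpoints: diet_score = -5 gives marker = -38; diet_score = 4 gives marker = -2.

-38 to -2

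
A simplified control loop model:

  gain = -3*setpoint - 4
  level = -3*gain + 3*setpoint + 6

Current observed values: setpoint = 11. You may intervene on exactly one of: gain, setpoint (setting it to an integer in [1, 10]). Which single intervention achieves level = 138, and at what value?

set setpoint = 10

Intervening on gain: level = -3*gain + 39. Reaching 138 requires gain = -33, outside [1, 10].
Intervening on setpoint: with other inputs at their observed values, level = 12*setpoint + 18. Solving for 138 gives setpoint = 10, within [1, 10].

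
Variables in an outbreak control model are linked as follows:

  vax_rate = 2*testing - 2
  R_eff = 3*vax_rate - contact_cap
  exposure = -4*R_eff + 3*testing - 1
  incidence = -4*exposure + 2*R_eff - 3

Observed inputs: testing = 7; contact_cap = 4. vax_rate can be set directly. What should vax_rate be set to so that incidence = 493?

Intervening on vax_rate fixes its value directly, overriding its dependence on testing.
Substituting into the R_eff equation gives R_eff = 3*vax_rate - 4.
Substituting into the exposure equation gives exposure = -12*vax_rate + 36.
Substituting into the incidence equation gives incidence = 54*vax_rate - 155.
Solve 54*vax_rate - 155 = 493: vax_rate = (493 + 155) / 54 = 12.

vax_rate = 12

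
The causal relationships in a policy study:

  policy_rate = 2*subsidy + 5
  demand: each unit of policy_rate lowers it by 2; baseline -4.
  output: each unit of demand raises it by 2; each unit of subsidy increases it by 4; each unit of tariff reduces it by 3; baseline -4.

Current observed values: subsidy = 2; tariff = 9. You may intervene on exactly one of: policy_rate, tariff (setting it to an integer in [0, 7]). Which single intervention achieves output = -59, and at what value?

set policy_rate = 7

Intervening on policy_rate: with other inputs at their observed values, output = -4*policy_rate - 31. Solving for -59 gives policy_rate = 7, within [0, 7].
Intervening on tariff: output = -3*tariff - 40. Reaching -59 requires tariff = 19/3, not an integer.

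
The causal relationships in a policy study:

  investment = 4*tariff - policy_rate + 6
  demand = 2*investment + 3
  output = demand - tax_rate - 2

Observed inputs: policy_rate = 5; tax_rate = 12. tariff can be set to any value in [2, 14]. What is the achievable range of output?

Substituting into the investment equation gives investment = 4*tariff + 1.
Substituting into the demand equation gives demand = 8*tariff + 5.
Substituting into the output equation gives output = 8*tariff - 9.
Linear in tariff, so extremes are at the endpoints: tariff = 2 gives output = 7; tariff = 14 gives output = 103.

7 to 103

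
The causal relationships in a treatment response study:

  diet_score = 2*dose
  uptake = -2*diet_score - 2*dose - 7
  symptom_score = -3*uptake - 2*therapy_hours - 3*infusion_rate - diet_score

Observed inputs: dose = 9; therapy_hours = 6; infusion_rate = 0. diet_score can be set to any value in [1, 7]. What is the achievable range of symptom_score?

68 to 98

Intervening on diet_score fixes its value directly, overriding its dependence on dose.
Substituting into the uptake equation gives uptake = -2*diet_score - 25.
symptom_score becomes 5*diet_score + 63.
Linear in diet_score, so extremes are at the endpoints: diet_score = 1 gives symptom_score = 68; diet_score = 7 gives symptom_score = 98.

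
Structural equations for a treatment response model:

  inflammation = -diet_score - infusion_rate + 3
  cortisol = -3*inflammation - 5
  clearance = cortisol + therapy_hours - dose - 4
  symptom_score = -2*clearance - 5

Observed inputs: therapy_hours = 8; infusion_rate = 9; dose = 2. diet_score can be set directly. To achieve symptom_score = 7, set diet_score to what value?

diet_score = -7

Substituting into the inflammation equation gives inflammation = -diet_score - 6.
Substituting into the cortisol equation gives cortisol = 3*diet_score + 13.
clearance becomes 3*diet_score + 15.
Substituting into the symptom_score equation gives symptom_score = -6*diet_score - 35.
Solve -6*diet_score - 35 = 7: diet_score = (7 + 35) / -6 = -7.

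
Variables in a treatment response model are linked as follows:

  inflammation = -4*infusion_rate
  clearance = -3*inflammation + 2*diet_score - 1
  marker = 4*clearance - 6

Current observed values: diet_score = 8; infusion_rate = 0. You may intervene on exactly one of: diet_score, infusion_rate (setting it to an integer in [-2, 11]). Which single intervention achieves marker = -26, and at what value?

set diet_score = -2

Intervening on diet_score: with other inputs at their observed values, marker = 8*diet_score - 10. Solving for -26 gives diet_score = -2, within [-2, 11].
Intervening on infusion_rate: marker = 48*infusion_rate + 54. Reaching -26 requires infusion_rate = -5/3, not an integer.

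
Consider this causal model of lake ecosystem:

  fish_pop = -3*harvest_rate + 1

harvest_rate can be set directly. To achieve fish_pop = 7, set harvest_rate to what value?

Solve -3*harvest_rate + 1 = 7: harvest_rate = (7 - 1) / -3 = -2.

harvest_rate = -2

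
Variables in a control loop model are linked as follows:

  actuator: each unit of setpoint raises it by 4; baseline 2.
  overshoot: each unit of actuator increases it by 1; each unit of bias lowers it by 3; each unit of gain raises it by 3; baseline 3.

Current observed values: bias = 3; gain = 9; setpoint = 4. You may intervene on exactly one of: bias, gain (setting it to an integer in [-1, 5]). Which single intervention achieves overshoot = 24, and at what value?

Intervening on bias: overshoot = -3*bias + 48. Reaching 24 requires bias = 8, outside [-1, 5].
Intervening on gain: with other inputs at their observed values, overshoot = 3*gain + 12. Solving for 24 gives gain = 4, within [-1, 5].

set gain = 4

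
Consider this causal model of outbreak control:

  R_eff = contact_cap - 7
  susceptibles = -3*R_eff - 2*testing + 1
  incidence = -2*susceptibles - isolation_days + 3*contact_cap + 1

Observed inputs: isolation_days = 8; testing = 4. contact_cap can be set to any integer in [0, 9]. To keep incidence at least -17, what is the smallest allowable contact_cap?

contact_cap = 2

Substituting into the susceptibles equation gives susceptibles = -3*contact_cap + 14.
This gives incidence = 9*contact_cap - 35.
Require 9*contact_cap - 35 ≥ -17, so contact_cap ≥ 2.
The smallest integer in [0, 9] satisfying this is 2.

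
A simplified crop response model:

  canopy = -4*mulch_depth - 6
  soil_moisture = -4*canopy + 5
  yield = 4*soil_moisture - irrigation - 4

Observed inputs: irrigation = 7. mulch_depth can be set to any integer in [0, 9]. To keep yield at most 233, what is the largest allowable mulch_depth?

mulch_depth = 2

Substituting into the soil_moisture equation gives soil_moisture = 16*mulch_depth + 29.
So yield = 64*mulch_depth + 105.
Require 64*mulch_depth + 105 ≤ 233, so mulch_depth ≤ 2.
The largest integer in [0, 9] satisfying this is 2.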